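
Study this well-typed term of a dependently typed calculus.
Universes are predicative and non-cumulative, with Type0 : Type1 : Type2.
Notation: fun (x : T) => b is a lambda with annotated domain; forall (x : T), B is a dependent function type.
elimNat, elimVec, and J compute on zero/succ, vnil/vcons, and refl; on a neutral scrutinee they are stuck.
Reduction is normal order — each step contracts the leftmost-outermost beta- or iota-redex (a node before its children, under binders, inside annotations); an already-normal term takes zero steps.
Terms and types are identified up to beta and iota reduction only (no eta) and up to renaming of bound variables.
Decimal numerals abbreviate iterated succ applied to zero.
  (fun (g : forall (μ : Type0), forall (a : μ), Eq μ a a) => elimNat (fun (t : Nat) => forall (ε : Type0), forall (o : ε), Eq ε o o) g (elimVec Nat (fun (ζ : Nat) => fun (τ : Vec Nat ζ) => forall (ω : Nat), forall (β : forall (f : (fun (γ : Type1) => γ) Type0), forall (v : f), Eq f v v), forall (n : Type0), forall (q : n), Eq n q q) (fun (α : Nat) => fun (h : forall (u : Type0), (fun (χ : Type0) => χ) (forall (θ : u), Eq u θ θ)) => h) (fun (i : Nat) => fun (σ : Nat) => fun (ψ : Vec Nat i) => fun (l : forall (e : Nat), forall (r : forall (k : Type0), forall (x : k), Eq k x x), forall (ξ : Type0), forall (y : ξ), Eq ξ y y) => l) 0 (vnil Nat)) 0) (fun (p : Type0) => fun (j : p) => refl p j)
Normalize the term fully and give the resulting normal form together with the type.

normal form:
  fun (g : Type0) => fun (μ : g) => refl g μ
the term's type:
  forall (g : Type0), forall (μ : g), Eq g μ μ
observation: contracting a beta-redex first, the term normalizes in 2 steps.


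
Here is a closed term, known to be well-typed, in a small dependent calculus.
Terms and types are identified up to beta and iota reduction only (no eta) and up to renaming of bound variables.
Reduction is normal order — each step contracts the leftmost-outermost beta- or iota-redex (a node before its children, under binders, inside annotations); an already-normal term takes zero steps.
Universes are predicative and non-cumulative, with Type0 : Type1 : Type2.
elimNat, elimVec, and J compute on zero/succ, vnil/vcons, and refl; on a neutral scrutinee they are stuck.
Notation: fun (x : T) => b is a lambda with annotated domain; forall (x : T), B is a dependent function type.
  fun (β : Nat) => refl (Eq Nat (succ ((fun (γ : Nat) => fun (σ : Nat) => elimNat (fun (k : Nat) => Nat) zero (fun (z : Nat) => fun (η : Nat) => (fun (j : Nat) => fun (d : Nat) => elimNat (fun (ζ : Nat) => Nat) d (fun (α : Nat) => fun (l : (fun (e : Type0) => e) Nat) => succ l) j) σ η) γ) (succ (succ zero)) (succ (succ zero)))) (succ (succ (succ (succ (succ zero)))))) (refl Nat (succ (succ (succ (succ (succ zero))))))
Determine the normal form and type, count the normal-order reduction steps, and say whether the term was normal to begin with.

normal form:
  fun (β : Nat) => refl (Eq Nat (succ (succ (succ (succ (succ zero))))) (succ (succ (succ (succ (succ zero)))))) (refl Nat (succ (succ (succ (succ (succ zero))))))
type:
  forall (β : Nat), Eq (Eq Nat (succ (succ (succ (succ (succ zero))))) (succ (succ (succ (succ (succ zero)))))) (refl Nat (succ (succ (succ (succ (succ zero)))))) (refl Nat (succ (succ (succ (succ (succ zero))))))
reduction steps (normal order): 27
already normal: no
first redex: a beta-redex


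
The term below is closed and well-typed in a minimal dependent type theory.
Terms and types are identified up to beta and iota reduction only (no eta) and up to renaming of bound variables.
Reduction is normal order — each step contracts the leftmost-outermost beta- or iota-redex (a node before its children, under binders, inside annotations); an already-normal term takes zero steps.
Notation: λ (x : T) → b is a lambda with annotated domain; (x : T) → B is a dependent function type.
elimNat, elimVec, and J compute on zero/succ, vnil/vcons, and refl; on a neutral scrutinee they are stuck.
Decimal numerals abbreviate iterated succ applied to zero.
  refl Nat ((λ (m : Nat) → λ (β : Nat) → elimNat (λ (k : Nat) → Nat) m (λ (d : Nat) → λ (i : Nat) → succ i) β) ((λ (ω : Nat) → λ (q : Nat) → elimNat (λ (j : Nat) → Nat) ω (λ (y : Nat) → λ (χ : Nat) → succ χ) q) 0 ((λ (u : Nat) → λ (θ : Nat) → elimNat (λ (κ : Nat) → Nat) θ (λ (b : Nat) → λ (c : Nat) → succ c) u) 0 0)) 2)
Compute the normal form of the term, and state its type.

normal form:
  refl Nat 2
the term's type:
  Eq Nat 2 2
observation: reduction starts at a beta-redex, and 15 normal-order steps reach the normal form.


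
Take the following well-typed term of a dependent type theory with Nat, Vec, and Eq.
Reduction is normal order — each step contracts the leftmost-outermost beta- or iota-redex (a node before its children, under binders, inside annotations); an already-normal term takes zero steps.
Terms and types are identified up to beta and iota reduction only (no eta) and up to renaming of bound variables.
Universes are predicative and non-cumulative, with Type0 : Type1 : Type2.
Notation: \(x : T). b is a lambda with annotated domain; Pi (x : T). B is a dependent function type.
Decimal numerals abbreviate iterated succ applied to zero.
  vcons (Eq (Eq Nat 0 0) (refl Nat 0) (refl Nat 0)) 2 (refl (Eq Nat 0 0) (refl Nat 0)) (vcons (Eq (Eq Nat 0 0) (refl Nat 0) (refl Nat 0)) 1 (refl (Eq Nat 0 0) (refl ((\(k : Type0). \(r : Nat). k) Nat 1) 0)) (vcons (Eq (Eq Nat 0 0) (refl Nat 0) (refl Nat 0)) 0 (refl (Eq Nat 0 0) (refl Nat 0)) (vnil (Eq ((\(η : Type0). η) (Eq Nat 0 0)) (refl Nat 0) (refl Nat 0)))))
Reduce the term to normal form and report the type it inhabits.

resulting normal form:
  vcons (Eq (Eq Nat 0 0) (refl Nat 0) (refl Nat 0)) 2 (refl (Eq Nat 0 0) (refl Nat 0)) (vcons (Eq (Eq Nat 0 0) (refl Nat 0) (refl Nat 0)) 1 (refl (Eq Nat 0 0) (refl Nat 0)) (vcons (Eq (Eq Nat 0 0) (refl Nat 0) (refl Nat 0)) 0 (refl (Eq Nat 0 0) (refl Nat 0)) (vnil (Eq (Eq Nat 0 0) (refl Nat 0) (refl Nat 0)))))
inferred type:
  Vec (Eq (Eq Nat 0 0) (refl Nat 0) (refl Nat 0)) 3
observation: normalization takes exactly 3 steps under the normal-order strategy.


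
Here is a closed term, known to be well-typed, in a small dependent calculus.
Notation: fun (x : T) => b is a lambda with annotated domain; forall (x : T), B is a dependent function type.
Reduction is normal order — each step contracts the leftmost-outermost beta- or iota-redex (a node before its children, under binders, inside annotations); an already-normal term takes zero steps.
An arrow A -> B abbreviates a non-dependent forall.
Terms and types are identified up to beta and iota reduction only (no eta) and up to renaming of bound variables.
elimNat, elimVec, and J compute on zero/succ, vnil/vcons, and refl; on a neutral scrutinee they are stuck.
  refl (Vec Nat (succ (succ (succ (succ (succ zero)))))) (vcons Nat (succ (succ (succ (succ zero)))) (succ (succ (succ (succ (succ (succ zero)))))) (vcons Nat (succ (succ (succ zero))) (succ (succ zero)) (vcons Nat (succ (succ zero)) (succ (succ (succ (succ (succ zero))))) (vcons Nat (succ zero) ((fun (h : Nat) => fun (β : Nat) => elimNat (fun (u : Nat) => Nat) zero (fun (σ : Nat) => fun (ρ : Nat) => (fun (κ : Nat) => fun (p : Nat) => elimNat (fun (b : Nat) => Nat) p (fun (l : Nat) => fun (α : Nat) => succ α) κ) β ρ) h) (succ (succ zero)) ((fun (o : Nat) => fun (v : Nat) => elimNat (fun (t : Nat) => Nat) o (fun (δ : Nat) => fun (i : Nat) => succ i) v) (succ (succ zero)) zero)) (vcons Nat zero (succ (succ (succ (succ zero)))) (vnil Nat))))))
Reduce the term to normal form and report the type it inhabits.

reduced normal form:
  refl (Vec Nat (succ (succ (succ (succ (succ zero)))))) (vcons Nat (succ (succ (succ (succ zero)))) (succ (succ (succ (succ (succ (succ zero)))))) (vcons Nat (succ (succ (succ zero))) (succ (succ zero)) (vcons Nat (succ (succ zero)) (succ (succ (succ (succ (succ zero))))) (vcons Nat (succ zero) (succ (succ (succ (succ zero)))) (vcons Nat zero (succ (succ (succ (succ zero)))) (vnil Nat))))))
inferred type:
  Eq (Vec Nat (succ (succ (succ (succ (succ zero)))))) (vcons Nat (succ (succ (succ (succ zero)))) (succ (succ (succ (succ (succ (succ zero)))))) (vcons Nat (succ (succ (succ zero))) (succ (succ zero)) (vcons Nat (succ (succ zero)) (succ (succ (succ (succ (succ zero))))) (vcons Nat (succ zero) (succ (succ (succ (succ zero)))) (vcons Nat zero (succ (succ (succ (succ zero)))) (vnil Nat)))))) (vcons Nat (succ (succ (succ (succ zero)))) (succ (succ (succ (succ (succ (succ zero)))))) (vcons Nat (succ (succ (succ zero))) (succ (succ zero)) (vcons Nat (succ (succ zero)) (succ (succ (succ (succ (succ zero))))) (vcons Nat (succ zero) (succ (succ (succ (succ zero)))) (vcons Nat zero (succ (succ (succ (succ zero)))) (vnil Nat))))))
observation: the leftmost-outermost redex is a beta-redex, and normalization takes 33 steps.


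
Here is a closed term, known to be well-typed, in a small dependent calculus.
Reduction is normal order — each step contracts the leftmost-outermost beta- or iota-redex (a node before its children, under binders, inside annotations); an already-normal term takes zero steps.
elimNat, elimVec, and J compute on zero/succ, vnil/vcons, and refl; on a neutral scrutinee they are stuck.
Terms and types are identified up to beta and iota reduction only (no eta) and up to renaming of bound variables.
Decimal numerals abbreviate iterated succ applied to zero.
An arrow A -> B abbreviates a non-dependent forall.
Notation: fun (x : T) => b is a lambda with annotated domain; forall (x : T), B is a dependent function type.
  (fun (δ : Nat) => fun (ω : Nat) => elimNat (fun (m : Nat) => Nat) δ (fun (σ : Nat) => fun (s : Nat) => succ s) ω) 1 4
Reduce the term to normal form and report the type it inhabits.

normal form:
  5
the term's type:
  Nat
observation: contracting a beta-redex first, the term normalizes in 15 steps.


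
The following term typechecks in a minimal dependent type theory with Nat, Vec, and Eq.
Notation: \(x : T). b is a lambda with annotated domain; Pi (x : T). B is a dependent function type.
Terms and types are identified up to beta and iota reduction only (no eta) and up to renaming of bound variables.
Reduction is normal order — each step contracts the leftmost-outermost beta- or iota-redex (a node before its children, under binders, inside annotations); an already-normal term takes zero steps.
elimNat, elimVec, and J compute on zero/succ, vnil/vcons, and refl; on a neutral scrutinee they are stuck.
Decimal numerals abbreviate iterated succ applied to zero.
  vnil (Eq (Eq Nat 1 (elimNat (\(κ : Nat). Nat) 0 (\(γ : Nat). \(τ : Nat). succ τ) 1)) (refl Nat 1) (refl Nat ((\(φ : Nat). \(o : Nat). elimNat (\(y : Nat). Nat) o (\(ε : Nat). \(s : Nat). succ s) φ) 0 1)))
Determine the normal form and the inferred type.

reduced normal form:
  vnil (Eq (Eq Nat 1 1) (refl Nat 1) (refl Nat 1))
the term's type:
  Vec (Eq (Eq Nat 1 1) (refl Nat 1) (refl Nat 1)) 0


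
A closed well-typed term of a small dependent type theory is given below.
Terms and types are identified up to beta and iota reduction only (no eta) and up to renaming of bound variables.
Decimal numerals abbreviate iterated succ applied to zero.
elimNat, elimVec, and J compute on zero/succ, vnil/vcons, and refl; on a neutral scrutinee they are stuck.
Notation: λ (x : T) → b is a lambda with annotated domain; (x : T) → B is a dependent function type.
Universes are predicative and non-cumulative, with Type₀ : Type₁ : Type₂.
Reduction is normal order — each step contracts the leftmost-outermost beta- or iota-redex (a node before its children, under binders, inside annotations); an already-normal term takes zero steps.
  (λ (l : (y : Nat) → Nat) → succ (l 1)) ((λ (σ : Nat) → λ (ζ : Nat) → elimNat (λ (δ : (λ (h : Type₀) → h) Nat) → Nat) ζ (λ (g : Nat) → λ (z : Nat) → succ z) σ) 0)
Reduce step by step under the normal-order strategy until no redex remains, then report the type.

reduction (normal order):
  (λ (l : (y : Nat) → Nat) → succ (l 1)) ((λ (σ : Nat) → λ (ζ : Nat) → elimNat (λ (δ : (λ (h : Type₀) → h) Nat) → Nat) ζ (λ (g : Nat) → λ (z : Nat) → succ z) σ) 0)
  ~> succ ((λ (l : Nat) → λ (y : Nat) → elimNat (λ (σ : (λ (ζ : Type₀) → ζ) Nat) → Nat) y (λ (δ : Nat) → λ (h : Nat) → succ h) l) 0 1)
  ~> succ ((λ (l : Nat) → elimNat (λ (y : (λ (σ : Type₀) → σ) Nat) → Nat) l (λ (ζ : Nat) → λ (δ : Nat) → succ δ) 0) 1)
  ~> succ (elimNat (λ (l : (λ (y : Type₀) → y) Nat) → Nat) 1 (λ (σ : Nat) → λ (ζ : Nat) → succ ζ) 0)
  ~> 2
the term's type:
  Nat


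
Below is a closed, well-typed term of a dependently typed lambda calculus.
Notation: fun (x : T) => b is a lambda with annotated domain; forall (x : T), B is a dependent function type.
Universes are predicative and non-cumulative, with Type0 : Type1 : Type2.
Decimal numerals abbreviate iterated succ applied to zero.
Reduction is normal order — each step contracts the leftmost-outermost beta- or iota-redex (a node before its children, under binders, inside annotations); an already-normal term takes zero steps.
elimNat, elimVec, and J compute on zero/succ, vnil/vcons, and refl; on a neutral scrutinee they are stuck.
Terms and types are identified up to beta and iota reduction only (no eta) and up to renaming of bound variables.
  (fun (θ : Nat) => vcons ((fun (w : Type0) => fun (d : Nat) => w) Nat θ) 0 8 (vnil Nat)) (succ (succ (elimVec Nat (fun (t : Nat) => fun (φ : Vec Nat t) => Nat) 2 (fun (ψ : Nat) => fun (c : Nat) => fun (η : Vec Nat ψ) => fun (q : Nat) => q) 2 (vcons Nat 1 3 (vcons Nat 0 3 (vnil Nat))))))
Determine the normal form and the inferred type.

normal form:
  vcons Nat 0 8 (vnil Nat)
inferred type:
  Vec Nat 1
observation: the leftmost-outermost redex is a beta-redex, and normalization takes 3 steps.


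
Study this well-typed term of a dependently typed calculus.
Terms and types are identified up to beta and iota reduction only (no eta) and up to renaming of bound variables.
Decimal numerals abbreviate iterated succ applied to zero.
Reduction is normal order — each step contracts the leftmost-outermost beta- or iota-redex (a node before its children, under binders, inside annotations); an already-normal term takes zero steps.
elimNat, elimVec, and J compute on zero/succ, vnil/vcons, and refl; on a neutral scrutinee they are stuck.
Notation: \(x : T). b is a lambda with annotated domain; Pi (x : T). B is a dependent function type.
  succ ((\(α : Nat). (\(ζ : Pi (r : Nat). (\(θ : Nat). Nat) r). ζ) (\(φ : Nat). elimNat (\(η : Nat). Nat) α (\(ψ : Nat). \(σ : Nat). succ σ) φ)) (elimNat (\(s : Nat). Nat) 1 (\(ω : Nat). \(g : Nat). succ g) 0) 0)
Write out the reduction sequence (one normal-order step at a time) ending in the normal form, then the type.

normal-order reduction sequence:
  succ ((\(α : Nat). (\(ζ : Pi (r : Nat). (\(θ : Nat). Nat) r). ζ) (\(φ : Nat). elimNat (\(η : Nat). Nat) α (\(ψ : Nat). \(σ : Nat). succ σ) φ)) (elimNat (\(s : Nat). Nat) 1 (\(ω : Nat). \(g : Nat). succ g) 0) 0)
  ~> succ ((\(α : Pi (ζ : Nat). (\(r : Nat). Nat) ζ). α) (\(θ : Nat). elimNat (\(φ : Nat). Nat) (elimNat (\(η : Nat). Nat) 1 (\(ψ : Nat). \(σ : Nat). succ σ) 0) (\(s : Nat). \(ω : Nat). succ ω) θ) 0)
  ~> succ ((\(α : Nat). elimNat (\(ζ : Nat). Nat) (elimNat (\(r : Nat). Nat) 1 (\(θ : Nat). \(φ : Nat). succ φ) 0) (\(η : Nat). \(ψ : Nat). succ ψ) α) 0)
  ~> succ (elimNat (\(α : Nat). Nat) (elimNat (\(ζ : Nat). Nat) 1 (\(r : Nat). \(θ : Nat). succ θ) 0) (\(φ : Nat). \(η : Nat). succ η) 0)
  ~> succ (elimNat (\(α : Nat). Nat) 1 (\(ζ : Nat). \(r : Nat). succ r) 0)
  ~> 2
type:
  Nat


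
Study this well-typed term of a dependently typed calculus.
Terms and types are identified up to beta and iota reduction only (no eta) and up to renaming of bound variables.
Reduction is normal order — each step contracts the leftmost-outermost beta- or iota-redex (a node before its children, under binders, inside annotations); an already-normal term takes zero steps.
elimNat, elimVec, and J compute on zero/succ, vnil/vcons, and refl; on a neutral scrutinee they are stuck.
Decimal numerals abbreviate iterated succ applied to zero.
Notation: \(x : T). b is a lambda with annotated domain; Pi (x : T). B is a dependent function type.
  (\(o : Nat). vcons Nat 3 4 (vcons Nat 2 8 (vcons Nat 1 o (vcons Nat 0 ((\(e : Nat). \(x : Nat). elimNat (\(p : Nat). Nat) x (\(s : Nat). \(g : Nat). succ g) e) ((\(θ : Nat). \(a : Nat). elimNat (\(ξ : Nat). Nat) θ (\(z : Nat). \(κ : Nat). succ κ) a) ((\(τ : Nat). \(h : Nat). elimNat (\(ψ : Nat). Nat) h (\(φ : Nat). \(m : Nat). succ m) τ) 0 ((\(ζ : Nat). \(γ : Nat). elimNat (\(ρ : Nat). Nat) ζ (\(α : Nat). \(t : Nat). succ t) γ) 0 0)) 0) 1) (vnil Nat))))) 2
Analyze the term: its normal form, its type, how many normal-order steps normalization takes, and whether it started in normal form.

resulting normal form:
  vcons Nat 3 4 (vcons Nat 2 8 (vcons Nat 1 2 (vcons Nat 0 1 (vnil Nat))))
type:
  Vec Nat 4
reduction steps (normal order): 13
already normal: no
first redex: a beta-redex


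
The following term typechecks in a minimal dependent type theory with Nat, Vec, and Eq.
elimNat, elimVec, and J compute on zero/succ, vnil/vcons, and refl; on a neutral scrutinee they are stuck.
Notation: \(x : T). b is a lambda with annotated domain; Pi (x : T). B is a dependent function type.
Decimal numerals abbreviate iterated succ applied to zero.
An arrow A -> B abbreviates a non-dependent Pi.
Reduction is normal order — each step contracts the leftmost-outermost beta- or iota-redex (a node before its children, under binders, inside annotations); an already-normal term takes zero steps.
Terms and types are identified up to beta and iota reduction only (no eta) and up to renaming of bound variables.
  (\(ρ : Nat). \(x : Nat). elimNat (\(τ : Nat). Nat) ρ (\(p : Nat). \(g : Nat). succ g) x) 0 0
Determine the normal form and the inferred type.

normal form:
  0
inferred type:
  Nat


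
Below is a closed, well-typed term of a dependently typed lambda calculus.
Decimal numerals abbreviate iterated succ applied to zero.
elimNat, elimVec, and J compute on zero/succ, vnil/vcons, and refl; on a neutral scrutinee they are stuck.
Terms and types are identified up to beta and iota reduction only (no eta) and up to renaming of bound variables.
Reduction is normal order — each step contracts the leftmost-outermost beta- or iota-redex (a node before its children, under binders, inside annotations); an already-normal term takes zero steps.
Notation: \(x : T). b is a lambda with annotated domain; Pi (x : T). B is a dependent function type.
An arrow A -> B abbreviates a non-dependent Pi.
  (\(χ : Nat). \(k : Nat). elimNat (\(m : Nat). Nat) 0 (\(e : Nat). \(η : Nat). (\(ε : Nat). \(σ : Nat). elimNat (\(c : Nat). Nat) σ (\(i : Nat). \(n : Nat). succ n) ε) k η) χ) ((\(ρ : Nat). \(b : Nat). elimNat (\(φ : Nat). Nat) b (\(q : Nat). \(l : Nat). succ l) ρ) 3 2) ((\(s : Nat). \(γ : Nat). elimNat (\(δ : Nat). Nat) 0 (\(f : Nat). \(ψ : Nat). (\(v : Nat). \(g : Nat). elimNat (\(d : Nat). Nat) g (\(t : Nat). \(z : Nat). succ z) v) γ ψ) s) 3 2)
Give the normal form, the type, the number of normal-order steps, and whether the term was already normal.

normal form:
  30
the term's type:
  Nat
normal-order step count: 90
term was already normal: no
first redex: a beta-redex


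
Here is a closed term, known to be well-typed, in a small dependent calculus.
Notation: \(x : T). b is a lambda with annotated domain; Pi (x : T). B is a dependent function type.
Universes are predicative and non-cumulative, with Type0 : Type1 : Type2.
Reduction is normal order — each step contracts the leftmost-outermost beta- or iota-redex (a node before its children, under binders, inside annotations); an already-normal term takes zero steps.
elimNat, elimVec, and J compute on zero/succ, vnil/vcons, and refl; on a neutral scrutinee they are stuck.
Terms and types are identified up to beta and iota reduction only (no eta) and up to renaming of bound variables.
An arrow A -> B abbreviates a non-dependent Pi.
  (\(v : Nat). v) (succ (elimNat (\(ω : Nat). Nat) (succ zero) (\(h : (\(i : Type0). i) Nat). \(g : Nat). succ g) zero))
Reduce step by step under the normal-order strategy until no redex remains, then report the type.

reduction (normal order):
  (\(v : Nat). v) (succ (elimNat (\(ω : Nat). Nat) (succ zero) (\(h : (\(i : Type0). i) Nat). \(g : Nat). succ g) zero))
  ~> succ (elimNat (\(v : Nat). Nat) (succ zero) (\(ω : (\(h : Type0). h) Nat). \(i : Nat). succ i) zero)
  ~> succ (succ zero)
inferred type:
  Nat


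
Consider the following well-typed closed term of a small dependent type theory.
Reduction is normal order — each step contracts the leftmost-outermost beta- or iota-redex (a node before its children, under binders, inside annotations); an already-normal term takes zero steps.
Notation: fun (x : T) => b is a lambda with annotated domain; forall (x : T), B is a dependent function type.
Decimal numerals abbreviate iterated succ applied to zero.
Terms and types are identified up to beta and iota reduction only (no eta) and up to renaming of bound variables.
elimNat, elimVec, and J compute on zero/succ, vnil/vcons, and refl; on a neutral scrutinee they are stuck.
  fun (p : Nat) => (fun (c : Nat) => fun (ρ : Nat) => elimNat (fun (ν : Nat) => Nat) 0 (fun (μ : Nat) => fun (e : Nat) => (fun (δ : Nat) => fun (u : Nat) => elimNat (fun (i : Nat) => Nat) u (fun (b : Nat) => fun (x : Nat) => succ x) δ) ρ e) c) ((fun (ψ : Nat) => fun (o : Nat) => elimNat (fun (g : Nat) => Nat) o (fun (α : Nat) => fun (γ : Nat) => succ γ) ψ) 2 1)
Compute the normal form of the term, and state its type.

resulting normal form:
  fun (p : Nat) => fun (c : Nat) => elimNat (fun (ρ : Nat) => Nat) (elimNat (fun (ν : Nat) => Nat) (elimNat (fun (μ : Nat) => Nat) 0 (fun (e : Nat) => fun (δ : Nat) => succ δ) c) (fun (u : Nat) => fun (i : Nat) => succ i) c) (fun (b : Nat) => fun (x : Nat) => succ x) c
type:
  forall (p : Nat), forall (c : Nat), Nat


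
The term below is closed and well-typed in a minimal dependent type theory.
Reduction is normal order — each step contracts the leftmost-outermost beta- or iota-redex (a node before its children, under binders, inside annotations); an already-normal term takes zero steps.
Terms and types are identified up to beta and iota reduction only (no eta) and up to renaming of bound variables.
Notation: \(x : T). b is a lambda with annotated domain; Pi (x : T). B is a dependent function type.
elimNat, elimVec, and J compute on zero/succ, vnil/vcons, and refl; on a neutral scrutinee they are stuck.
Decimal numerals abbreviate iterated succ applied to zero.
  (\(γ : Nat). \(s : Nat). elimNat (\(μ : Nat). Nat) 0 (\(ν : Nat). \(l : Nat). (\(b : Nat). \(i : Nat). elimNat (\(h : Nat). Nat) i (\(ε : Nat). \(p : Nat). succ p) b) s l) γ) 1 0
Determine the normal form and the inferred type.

resulting normal form:
  0
type:
  Nat
observation: 9 normal-order steps normalize the term, beginning with a beta-redex.


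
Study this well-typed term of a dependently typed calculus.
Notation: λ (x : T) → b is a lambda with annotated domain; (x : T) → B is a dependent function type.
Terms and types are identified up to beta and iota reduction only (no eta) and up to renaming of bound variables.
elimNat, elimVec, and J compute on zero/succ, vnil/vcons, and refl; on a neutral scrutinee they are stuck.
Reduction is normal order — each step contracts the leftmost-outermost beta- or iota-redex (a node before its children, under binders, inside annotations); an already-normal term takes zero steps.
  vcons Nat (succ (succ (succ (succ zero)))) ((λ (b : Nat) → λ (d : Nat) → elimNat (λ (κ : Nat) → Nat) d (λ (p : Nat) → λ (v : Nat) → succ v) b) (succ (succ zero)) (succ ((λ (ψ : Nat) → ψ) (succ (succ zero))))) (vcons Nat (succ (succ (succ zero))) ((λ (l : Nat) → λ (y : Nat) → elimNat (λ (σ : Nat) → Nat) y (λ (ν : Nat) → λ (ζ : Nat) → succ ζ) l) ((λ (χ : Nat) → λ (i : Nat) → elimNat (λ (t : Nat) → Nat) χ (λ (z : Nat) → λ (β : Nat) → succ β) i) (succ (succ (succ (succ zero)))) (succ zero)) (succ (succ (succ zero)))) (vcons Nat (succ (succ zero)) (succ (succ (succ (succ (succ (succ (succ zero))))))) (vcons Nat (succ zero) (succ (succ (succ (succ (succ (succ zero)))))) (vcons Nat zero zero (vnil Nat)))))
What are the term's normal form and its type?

normal form:
  vcons Nat (succ (succ (succ (succ zero)))) (succ (succ (succ (succ (succ zero))))) (vcons Nat (succ (succ (succ zero))) (succ (succ (succ (succ (succ (succ (succ (succ zero)))))))) (vcons Nat (succ (succ zero)) (succ (succ (succ (succ (succ (succ (succ zero))))))) (vcons Nat (succ zero) (succ (succ (succ (succ (succ (succ zero)))))) (vcons Nat zero zero (vnil Nat)))))
inferred type:
  Vec Nat (succ (succ (succ (succ (succ zero)))))
observation: 34 normal-order steps normalize the term, beginning with a beta-redex.


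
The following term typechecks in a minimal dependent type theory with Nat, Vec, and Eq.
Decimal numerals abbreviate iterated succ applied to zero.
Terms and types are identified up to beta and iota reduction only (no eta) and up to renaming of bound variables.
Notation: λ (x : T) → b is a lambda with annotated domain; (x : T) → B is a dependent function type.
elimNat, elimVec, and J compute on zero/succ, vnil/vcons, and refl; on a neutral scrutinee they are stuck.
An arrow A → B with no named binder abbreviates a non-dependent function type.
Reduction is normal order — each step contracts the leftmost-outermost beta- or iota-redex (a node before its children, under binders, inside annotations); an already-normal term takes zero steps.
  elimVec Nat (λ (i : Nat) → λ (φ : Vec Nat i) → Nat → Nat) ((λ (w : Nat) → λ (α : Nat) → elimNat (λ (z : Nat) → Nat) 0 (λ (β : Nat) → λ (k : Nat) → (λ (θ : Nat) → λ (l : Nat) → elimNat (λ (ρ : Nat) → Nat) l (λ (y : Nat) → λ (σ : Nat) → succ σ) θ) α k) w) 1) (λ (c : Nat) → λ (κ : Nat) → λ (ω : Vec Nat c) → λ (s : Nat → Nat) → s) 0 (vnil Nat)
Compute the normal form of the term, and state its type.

normal form:
  λ (i : Nat) → elimNat (λ (φ : Nat) → Nat) 0 (λ (w : Nat) → λ (α : Nat) → succ α) i
inferred type:
  Nat → Nat


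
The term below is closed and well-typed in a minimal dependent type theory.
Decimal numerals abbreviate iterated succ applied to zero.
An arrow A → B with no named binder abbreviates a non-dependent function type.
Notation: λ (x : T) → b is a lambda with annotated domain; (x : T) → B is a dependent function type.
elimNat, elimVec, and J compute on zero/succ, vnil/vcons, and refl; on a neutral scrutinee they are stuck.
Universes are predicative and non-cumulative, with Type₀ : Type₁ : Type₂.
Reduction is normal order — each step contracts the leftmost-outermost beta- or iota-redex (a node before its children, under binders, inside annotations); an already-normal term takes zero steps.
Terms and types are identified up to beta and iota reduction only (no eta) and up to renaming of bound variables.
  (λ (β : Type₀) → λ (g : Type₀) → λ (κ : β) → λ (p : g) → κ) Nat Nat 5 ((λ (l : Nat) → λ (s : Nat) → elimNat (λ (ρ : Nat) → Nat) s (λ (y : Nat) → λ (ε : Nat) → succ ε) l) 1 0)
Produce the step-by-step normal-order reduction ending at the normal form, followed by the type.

reduction (normal order):
  (λ (β : Type₀) → λ (g : Type₀) → λ (κ : β) → λ (p : g) → κ) Nat Nat 5 ((λ (l : Nat) → λ (s : Nat) → elimNat (λ (ρ : Nat) → Nat) s (λ (y : Nat) → λ (ε : Nat) → succ ε) l) 1 0)
  ~> (λ (β : Type₀) → λ (g : Nat) → λ (κ : β) → g) Nat 5 ((λ (p : Nat) → λ (l : Nat) → elimNat (λ (s : Nat) → Nat) l (λ (ρ : Nat) → λ (y : Nat) → succ y) p) 1 0)
  ~> (λ (β : Nat) → λ (g : Nat) → β) 5 ((λ (κ : Nat) → λ (p : Nat) → elimNat (λ (l : Nat) → Nat) p (λ (s : Nat) → λ (ρ : Nat) → succ ρ) κ) 1 0)
  ~> (λ (β : Nat) → 5) ((λ (g : Nat) → λ (κ : Nat) → elimNat (λ (p : Nat) → Nat) κ (λ (l : Nat) → λ (s : Nat) → succ s) g) 1 0)
  ~> 5
inferred type:
  Nat


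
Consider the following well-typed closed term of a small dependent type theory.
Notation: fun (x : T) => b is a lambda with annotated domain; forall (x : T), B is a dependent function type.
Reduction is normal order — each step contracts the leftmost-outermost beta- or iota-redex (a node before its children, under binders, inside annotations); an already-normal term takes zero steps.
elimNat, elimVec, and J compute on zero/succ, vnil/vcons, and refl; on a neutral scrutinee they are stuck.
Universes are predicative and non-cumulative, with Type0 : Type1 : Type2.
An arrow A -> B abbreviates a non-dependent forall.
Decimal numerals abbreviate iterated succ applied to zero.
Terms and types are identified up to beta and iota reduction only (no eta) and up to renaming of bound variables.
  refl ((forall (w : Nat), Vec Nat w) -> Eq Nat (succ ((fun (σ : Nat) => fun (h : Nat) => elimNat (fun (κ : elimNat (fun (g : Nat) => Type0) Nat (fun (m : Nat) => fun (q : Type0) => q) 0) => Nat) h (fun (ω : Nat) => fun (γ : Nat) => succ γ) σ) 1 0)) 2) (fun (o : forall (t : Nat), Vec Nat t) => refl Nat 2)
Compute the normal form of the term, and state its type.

resulting normal form:
  refl ((forall (w : Nat), Vec Nat w) -> Eq Nat 2 2) (fun (σ : forall (h : Nat), Vec Nat h) => refl Nat 2)
the term's type:
  Eq ((forall (w : Nat), Vec Nat w) -> Eq Nat 2 2) (fun (σ : forall (h : Nat), Vec Nat h) => refl Nat 2) (fun (κ : forall (g : Nat), Vec Nat g) => refl Nat 2)


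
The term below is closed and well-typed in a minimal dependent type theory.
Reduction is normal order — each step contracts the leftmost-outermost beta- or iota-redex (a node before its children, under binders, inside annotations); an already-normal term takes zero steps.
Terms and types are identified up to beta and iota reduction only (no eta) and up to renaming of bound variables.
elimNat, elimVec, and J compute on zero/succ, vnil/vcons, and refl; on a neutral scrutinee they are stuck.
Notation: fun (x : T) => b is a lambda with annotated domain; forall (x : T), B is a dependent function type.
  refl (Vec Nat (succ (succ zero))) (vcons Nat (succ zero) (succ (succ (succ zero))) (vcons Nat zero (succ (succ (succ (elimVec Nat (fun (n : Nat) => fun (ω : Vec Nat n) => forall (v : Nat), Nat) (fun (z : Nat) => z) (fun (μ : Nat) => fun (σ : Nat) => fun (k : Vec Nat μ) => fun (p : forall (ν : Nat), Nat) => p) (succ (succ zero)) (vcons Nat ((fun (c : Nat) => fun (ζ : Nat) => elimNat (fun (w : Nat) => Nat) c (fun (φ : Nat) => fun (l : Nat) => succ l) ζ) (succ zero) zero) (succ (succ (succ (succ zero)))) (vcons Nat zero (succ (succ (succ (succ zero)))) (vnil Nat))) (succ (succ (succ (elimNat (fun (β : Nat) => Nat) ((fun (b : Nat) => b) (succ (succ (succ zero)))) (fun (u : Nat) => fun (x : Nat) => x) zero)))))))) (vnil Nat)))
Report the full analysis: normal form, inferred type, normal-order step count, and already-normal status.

reduced normal form:
  refl (Vec Nat (succ (succ zero))) (vcons Nat (succ zero) (succ (succ (succ zero))) (vcons Nat zero (succ (succ (succ (succ (succ (succ (succ (succ (succ zero))))))))) (vnil Nat)))
type:
  Eq (Vec Nat (succ (succ zero))) (vcons Nat (succ zero) (succ (succ (succ zero))) (vcons Nat zero (succ (succ (succ (succ (succ (succ (succ (succ (succ zero))))))))) (vnil Nat))) (vcons Nat (succ zero) (succ (succ (succ zero))) (vcons Nat zero (succ (succ (succ (succ (succ (succ (succ (succ (succ zero))))))))) (vnil Nat)))
steps to reach normal form (normal order): 14
already normal: no
first contracted redex: an elimVec iota-redex


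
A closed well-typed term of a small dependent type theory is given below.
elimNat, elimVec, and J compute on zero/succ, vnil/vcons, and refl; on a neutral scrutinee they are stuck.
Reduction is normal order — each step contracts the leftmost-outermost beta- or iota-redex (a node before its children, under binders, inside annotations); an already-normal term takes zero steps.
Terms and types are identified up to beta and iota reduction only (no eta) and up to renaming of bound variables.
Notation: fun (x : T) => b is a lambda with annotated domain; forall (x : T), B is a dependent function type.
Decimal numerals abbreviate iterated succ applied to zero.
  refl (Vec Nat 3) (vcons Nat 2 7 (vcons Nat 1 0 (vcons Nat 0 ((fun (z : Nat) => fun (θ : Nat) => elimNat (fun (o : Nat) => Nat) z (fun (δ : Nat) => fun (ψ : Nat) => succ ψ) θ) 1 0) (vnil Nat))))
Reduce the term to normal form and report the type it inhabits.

normal form:
  refl (Vec Nat 3) (vcons Nat 2 7 (vcons Nat 1 0 (vcons Nat 0 1 (vnil Nat))))
the term's type:
  Eq (Vec Nat 3) (vcons Nat 2 7 (vcons Nat 1 0 (vcons Nat 0 1 (vnil Nat)))) (vcons Nat 2 7 (vcons Nat 1 0 (vcons Nat 0 1 (vnil Nat))))


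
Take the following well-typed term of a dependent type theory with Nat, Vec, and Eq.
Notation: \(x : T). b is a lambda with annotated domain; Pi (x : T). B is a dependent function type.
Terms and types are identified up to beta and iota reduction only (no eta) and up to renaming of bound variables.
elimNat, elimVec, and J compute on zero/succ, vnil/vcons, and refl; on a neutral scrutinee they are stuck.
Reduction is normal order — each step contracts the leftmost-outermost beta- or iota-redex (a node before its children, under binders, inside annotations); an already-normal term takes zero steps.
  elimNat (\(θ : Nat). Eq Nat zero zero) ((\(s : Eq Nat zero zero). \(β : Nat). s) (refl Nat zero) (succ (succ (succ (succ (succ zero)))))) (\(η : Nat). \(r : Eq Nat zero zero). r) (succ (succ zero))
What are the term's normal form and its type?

resulting normal form:
  refl Nat zero
the term's type:
  Eq Nat zero zero
observation: normalization takes exactly 9 steps under the normal-order strategy.


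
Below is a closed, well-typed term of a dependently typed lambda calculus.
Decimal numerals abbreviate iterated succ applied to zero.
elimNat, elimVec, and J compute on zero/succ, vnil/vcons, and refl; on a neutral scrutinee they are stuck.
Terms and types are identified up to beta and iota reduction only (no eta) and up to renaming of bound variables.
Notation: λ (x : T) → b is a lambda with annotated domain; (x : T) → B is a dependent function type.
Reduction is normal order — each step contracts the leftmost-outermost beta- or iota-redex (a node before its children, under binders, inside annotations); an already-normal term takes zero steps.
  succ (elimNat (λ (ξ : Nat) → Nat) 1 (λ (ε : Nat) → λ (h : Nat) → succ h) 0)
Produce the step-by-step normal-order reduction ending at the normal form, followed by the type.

reduction (normal order):
  succ (elimNat (λ (ξ : Nat) → Nat) 1 (λ (ε : Nat) → λ (h : Nat) → succ h) 0)
  ~> 2
the term's type:
  Nat


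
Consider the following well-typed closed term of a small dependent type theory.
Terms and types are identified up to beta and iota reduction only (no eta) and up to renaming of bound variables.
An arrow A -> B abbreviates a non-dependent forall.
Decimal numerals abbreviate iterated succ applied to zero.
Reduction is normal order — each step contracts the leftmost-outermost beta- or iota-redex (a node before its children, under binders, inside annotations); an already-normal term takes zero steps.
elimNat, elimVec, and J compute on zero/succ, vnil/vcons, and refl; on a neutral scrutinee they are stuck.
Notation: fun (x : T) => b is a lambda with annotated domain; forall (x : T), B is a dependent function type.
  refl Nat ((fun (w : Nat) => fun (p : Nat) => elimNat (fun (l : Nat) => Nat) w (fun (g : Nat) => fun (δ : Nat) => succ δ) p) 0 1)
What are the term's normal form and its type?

reduced normal form:
  refl Nat 1
the term's type:
  Eq Nat 1 1


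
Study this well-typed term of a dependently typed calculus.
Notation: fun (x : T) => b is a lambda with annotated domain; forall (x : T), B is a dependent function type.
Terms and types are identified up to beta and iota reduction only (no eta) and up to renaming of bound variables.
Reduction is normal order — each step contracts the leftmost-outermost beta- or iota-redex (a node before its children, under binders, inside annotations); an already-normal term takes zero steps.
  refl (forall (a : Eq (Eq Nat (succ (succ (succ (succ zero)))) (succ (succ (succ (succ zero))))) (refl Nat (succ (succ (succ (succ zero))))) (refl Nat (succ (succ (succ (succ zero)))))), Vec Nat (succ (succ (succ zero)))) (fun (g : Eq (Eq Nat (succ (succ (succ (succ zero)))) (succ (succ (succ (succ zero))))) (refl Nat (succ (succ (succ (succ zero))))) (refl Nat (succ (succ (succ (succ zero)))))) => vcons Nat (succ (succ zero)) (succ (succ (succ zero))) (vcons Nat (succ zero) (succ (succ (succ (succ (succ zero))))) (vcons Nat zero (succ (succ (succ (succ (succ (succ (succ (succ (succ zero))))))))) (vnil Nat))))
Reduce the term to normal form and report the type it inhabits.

normal form:
  refl (forall (a : Eq (Eq Nat (succ (succ (succ (succ zero)))) (succ (succ (succ (succ zero))))) (refl Nat (succ (succ (succ (succ zero))))) (refl Nat (succ (succ (succ (succ zero)))))), Vec Nat (succ (succ (succ zero)))) (fun (g : Eq (Eq Nat (succ (succ (succ (succ zero)))) (succ (succ (succ (succ zero))))) (refl Nat (succ (succ (succ (succ zero))))) (refl Nat (succ (succ (succ (succ zero)))))) => vcons Nat (succ (succ zero)) (succ (succ (succ zero))) (vcons Nat (succ zero) (succ (succ (succ (succ (succ zero))))) (vcons Nat zero (succ (succ (succ (succ (succ (succ (succ (succ (succ zero))))))))) (vnil Nat))))
inferred type:
  Eq (forall (a : Eq (Eq Nat (succ (succ (succ (succ zero)))) (succ (succ (succ (succ zero))))) (refl Nat (succ (succ (succ (succ zero))))) (refl Nat (succ (succ (succ (succ zero)))))), Vec Nat (succ (succ (succ zero)))) (fun (g : Eq (Eq Nat (succ (succ (succ (succ zero)))) (succ (succ (succ (succ zero))))) (refl Nat (succ (succ (succ (succ zero))))) (refl Nat (succ (succ (succ (succ zero)))))) => vcons Nat (succ (succ zero)) (succ (succ (succ zero))) (vcons Nat (succ zero) (succ (succ (succ (succ (succ zero))))) (vcons Nat zero (succ (succ (succ (succ (succ (succ (succ (succ (succ zero))))))))) (vnil Nat)))) (fun (ζ : Eq (Eq Nat (succ (succ (succ (succ zero)))) (succ (succ (succ (succ zero))))) (refl Nat (succ (succ (succ (succ zero))))) (refl Nat (succ (succ (succ (succ zero)))))) => vcons Nat (succ (succ zero)) (succ (succ (succ zero))) (vcons Nat (succ zero) (succ (succ (succ (succ (succ zero))))) (vcons Nat zero (succ (succ (succ (succ (succ (succ (succ (succ (succ zero))))))))) (vnil Nat))))
observation: the term is already in normal form.


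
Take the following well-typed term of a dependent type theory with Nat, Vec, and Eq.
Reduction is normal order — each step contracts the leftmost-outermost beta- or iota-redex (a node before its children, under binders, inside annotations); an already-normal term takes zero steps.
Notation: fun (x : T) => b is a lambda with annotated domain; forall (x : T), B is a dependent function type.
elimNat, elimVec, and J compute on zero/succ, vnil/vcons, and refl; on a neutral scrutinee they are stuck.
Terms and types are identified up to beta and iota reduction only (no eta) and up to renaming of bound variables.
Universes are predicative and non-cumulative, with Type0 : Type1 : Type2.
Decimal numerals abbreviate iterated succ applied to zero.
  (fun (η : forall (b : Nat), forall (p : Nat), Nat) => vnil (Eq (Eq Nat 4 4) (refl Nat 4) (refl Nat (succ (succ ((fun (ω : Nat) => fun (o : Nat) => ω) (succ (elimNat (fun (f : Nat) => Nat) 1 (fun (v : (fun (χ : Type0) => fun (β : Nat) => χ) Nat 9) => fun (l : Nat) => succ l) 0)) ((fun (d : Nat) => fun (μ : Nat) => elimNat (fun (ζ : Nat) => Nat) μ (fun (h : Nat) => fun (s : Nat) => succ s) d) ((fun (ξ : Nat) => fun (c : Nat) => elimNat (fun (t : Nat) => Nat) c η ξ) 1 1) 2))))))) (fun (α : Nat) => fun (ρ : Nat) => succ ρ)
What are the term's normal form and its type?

normal form:
  vnil (Eq (Eq Nat 4 4) (refl Nat 4) (refl Nat 4))
type:
  Vec (Eq (Eq Nat 4 4) (refl Nat 4) (refl Nat 4)) 0
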